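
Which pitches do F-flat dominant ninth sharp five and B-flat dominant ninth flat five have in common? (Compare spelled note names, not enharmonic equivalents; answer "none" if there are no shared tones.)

F-flat dominant ninth sharp five = F♭, A♭, C, E𝄫, G♭.
B-flat dominant ninth flat five = B♭, D, F♭, A♭, C.
Shared: F♭, A♭, C.

F♭ A♭ C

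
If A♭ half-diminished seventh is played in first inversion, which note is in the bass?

A♭ half-diminished seventh in root position is Ab–Cb–Ebb–Gb.
First inversion places the third in the bass, which is Cb.

Cb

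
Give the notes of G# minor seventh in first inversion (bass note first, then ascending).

G# minor seventh = G-sharp–B–D-sharp–F-sharp; first inversion → third (B) lowest.

B  D-sharp  F-sharp  G-sharp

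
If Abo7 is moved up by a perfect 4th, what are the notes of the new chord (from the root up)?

Db, Fb, Abb, Cbb

Transposed root: Ab → Db (perfect 4th up). So we spell Db diminished seventh:
Root: Db
Minor 3rd (3rd): Fb
Diminished 5th (5th): Abb
Diminished 7th (7th): Cbb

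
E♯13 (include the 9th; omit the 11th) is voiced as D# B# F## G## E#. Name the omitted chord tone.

C##

The full E♯13 chord is E#, G##, B#, D#, F##, C##.
Comparing with the voicing, the major 13th (13th) — C## — is absent.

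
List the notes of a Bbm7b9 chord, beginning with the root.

Bb, Db, F, Ab, Cb

Bbm7b9: minor seventh flat nine on Bb.
Bb — root
Db — minor 3rd
F — perfect 5th
Ab — minor 7th
Cb — minor 9th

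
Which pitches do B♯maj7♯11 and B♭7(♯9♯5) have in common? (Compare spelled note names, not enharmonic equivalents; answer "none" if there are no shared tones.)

B♯maj7♯11: B# D## F## A## E##
B♭7(♯9♯5): Bb D F# Ab C#
Common to both → none.

none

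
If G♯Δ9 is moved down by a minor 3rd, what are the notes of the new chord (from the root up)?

G# down a minor 3rd → E#. New chord: E# major ninth.
- root: E#
- major 3rd: G##
- perfect 5th: B#
- major 7th: D##
- major 9th: F##

E#, G##, B#, D##, F##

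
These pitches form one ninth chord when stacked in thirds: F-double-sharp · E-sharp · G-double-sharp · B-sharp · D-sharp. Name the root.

E-sharp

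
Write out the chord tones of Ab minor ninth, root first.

Ab minor ninth is a minor ninth built on A-flat.
Root: A-flat
Minor 3rd (3rd): C-flat
Perfect 5th (5th): E-flat
Minor 7th (7th): G-flat
Major 9th (9th): B-flat

A-flat – C-flat – E-flat – G-flat – B-flat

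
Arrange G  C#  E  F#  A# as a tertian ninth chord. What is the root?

Arranged so that each adjacent pair is a third by letter name: F# – A# – C# – E – G.
The bottom of that stack, F#, is the root (this is F# dominant seventh flat nine).

F#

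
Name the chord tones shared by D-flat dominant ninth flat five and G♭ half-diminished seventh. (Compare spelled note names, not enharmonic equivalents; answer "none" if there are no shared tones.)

D-flat dominant ninth flat five = D-flat, F, A-double-flat, C-flat, E-flat.
G♭ half-diminished seventh = G-flat, B-double-flat, D-double-flat, F-flat.
Shared: none.

none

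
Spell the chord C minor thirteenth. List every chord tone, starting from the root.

C E-flat G B-flat D F A

C minor thirteenth is a minor thirteenth built on C.
Root: C
Minor 3rd (3rd): E-flat
Perfect 5th (5th): G
Minor 7th (7th): B-flat
Major 9th (9th): D
Perfect 11th (11th): F
Major 13th (13th): A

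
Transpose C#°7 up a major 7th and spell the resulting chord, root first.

B♯ – D♯ – F♯ – A

A major 7th up from C♯ is B♯, so the new chord is B♯ diminished seventh.
Root: B♯
Minor 3rd (3rd): D♯
Diminished 5th (5th): F♯
Diminished 7th (7th): A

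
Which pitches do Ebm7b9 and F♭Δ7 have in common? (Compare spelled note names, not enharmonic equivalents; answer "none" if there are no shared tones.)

Ebm7b9 = Eb, Gb, Bb, Db, Fb.
F♭Δ7 = Fb, Ab, Cb, Eb.
Shared: Eb, Fb.

Eb – Fb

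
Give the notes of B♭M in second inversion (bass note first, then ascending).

In root position, B♭M is Bb–D–F.
Second inversion puts the fifth (F) in the bass.

F  Bb  D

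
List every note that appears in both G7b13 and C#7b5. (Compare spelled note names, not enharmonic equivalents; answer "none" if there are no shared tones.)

G7b13: G B D F Eb
C#7b5: C# E# G B
Common to both → G, B.

G B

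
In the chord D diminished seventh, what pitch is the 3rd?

D diminished seventh is built on D; its 3rd is a minor 3rd above the root.
A third above D uses the letter F, and the minor 3rd above D is F.

F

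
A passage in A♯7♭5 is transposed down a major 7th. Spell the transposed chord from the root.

A# down a major 7th → B. New chord: B dominant seventh flat five.
root → B
3rd (major 3rd) → D#
5th (diminished 5th) → F
7th (minor 7th) → A

B D# F A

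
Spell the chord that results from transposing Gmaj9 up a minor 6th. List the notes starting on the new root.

Eb  G  Bb  D  F

Transposed root: G → Eb (minor 6th up). So we spell Eb major ninth:
Root: Eb
Major 3rd (3rd): G
Perfect 5th (5th): Bb
Major 7th (7th): D
Major 9th (9th): F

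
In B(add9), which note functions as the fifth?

B(add9) is built on B; its 5th is a perfect 5th above the root.
A fifth above B uses the letter F, and the perfect 5th above B is F#.

F#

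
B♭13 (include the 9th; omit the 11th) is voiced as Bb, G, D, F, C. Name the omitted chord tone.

The full B♭13 chord is Bb, D, F, Ab, C, G.
Comparing with the voicing, the minor 7th (7th) — Ab — is absent.

Ab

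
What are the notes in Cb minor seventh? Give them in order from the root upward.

Cb, Ebb, Gb, Bbb

Cb minor seventh: minor seventh on Cb.
- root: Cb
- minor 3rd: Ebb
- perfect 5th: Gb
- minor 7th: Bbb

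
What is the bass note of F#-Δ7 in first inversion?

A

F#-Δ7 in root position is F#–A–C#–E#.
First inversion places the third in the bass, which is A.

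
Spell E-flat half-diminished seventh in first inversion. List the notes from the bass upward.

In root position, E-flat half-diminished seventh is Eb–Gb–Bbb–Db.
First inversion puts the third (Gb) in the bass.

Gb – Bbb – Db – Eb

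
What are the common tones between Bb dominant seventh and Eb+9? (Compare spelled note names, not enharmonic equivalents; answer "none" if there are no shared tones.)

F

Bb dominant seventh = Bb, D, F, Ab.
Eb+9 = Eb, G, B, Db, F.
Shared: F.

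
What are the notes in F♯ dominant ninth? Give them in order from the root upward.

F#, A#, C#, E, G#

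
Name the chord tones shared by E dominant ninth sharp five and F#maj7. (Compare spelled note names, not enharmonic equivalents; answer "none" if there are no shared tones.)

E dominant ninth sharp five = E, G♯, B♯, D, F♯.
F#maj7 = F♯, A♯, C♯, E♯.
Shared: F♯.

F♯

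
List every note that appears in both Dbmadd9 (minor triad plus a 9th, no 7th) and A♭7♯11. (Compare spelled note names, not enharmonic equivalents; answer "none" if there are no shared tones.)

Ab, Eb

Dbmadd9: Db Fb Ab Eb
A♭7♯11: Ab C Eb Gb D
Common to both → Ab, Eb.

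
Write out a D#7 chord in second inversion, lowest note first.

D#7 = D#–F##–A#–C#; second inversion → fifth (A#) lowest.

A#  C#  D#  F##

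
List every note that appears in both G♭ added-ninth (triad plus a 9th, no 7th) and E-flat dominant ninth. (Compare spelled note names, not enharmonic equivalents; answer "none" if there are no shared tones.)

B-flat D-flat

G♭ added-ninth: G-flat B-flat D-flat A-flat
E-flat dominant ninth: E-flat G B-flat D-flat F
Common to both → B-flat, D-flat.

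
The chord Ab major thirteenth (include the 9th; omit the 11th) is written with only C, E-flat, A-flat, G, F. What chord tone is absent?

The full Ab major thirteenth chord is A-flat, C, E-flat, G, B-flat, F.
Comparing with the voicing, the major 9th (9th) — B-flat — is absent.

B-flat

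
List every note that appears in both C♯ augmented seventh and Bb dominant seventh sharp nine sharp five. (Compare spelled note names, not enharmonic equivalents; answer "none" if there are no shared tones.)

C♯ augmented seventh: C# E# G## B
Bb dominant seventh sharp nine sharp five: Bb D F# Ab C#
Common to both → C#.

C#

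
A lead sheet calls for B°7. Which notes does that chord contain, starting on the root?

B – D – F – Ab

Root B, quality diminished seventh:
Root: B
Minor 3rd (3rd): D
Diminished 5th (5th): F
Diminished 7th (7th): Ab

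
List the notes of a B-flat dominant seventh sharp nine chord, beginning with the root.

Bb D F Ab C#

Root Bb, quality dominant seventh sharp nine:
Root: Bb
Major 3rd (3rd): D
Perfect 5th (5th): F
Minor 7th (7th): Ab
Augmented 9th (9th): C#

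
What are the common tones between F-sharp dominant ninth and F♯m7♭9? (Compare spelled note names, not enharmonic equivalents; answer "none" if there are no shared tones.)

F# C# E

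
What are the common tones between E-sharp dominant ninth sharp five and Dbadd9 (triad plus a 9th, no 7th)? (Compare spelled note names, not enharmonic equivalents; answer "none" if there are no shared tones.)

none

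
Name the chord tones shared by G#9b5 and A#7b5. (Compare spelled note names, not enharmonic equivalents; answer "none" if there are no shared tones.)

G# A#

G#9b5 = G#, B#, D, F#, A#.
A#7b5 = A#, C##, E, G#.
Shared: G#, A#.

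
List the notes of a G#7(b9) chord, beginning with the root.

G♯ B♯ D♯ F♯ A

Root G♯, quality dominant seventh flat nine:
Root: G♯
Major 3rd (3rd): B♯
Perfect 5th (5th): D♯
Minor 7th (7th): F♯
Minor 9th (9th): A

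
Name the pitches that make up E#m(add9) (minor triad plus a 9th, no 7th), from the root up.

E#m(add9): minor added-ninth on E♯.
root → E♯
3rd (minor 3rd) → G♯
5th (perfect 5th) → B♯
9th (major 9th) → F𝄪

E♯ – G♯ – B♯ – F𝄪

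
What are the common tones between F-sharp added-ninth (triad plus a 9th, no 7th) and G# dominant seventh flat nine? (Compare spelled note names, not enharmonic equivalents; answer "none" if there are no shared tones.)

F# G#

F-sharp added-ninth = F#, A#, C#, G#.
G# dominant seventh flat nine = G#, B#, D#, F#, A.
Shared: F#, G#.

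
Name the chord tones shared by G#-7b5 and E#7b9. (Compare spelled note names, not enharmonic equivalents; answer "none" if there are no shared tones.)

F#

G#-7b5: G# B D F#
E#7b9: E# G## B# D# F#
Common to both → F#.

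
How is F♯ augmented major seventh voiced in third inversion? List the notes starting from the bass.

E# – F# – A# – C##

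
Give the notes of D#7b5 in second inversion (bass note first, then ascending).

A, C#, D#, F##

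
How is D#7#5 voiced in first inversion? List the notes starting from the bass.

In root position, D#7#5 is D#–F##–A##–C#.
First inversion puts the third (F##) in the bass.

F## A## C# D#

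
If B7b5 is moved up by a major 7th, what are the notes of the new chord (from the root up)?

Transposed root: B → A♯ (major 7th up). So we spell A♯ dominant seventh flat five:
- root: A♯
- major 3rd: C𝄪
- diminished 5th: E
- minor 7th: G♯

A♯ – C𝄪 – E – G♯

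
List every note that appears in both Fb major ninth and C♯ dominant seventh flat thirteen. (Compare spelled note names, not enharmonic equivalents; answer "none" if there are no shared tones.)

Fb major ninth: F-flat A-flat C-flat E-flat G-flat
C♯ dominant seventh flat thirteen: C-sharp E-sharp G-sharp B A
Common to both → none.

none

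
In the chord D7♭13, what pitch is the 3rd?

F#

D7♭13 is built on D; its 3rd is a major 3rd above the root.
A third above D uses the letter F, and the major 3rd above D is F#.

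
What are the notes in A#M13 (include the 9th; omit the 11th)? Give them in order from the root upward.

A#M13 is a major thirteenth built on A#.
Root: A#
Major 3rd (3rd): C##
Perfect 5th (5th): E#
Major 7th (7th): G##
Major 9th (9th): B#
Major 13th (13th): F##

A#, C##, E#, G##, B#, F##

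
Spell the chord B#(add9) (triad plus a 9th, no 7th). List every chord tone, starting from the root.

B♯, D𝄪, F𝄪, C𝄪

B#(add9) is an added-ninth built on B♯.
Root: B♯
Major 3rd (3rd): D𝄪
Perfect 5th (5th): F𝄪
Major 9th (9th): C𝄪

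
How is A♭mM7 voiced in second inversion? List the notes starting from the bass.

Eb  G  Ab  Cb

A♭mM7 = Ab–Cb–Eb–G; second inversion → fifth (Eb) lowest.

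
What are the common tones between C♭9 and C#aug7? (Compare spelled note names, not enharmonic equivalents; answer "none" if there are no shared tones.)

C♭9 = C♭, E♭, G♭, B𝄫, D♭.
C#aug7 = C♯, E♯, G𝄪, B.
Shared: none.

none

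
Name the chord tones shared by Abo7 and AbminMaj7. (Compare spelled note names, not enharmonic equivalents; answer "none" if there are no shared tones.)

Ab, Cb

Abo7 = Ab, Cb, Ebb, Gbb.
AbminMaj7 = Ab, Cb, Eb, G.
Shared: Ab, Cb.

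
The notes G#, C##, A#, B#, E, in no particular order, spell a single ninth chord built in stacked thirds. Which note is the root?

Arranged so that each adjacent pair is a third by letter name: A# – C## – E – G# – B#.
The bottom of that stack, A#, is the root (this is A# dominant ninth flat five).

A#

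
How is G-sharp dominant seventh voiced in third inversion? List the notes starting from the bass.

G-sharp dominant seventh = G-sharp–B-sharp–D-sharp–F-sharp; third inversion → seventh (F-sharp) lowest.

F-sharp  G-sharp  B-sharp  D-sharp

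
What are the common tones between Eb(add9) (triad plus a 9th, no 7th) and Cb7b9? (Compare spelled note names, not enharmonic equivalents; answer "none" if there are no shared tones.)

Eb

Eb(add9) = Eb, G, Bb, F.
Cb7b9 = Cb, Eb, Gb, Bbb, Dbb.
Shared: Eb.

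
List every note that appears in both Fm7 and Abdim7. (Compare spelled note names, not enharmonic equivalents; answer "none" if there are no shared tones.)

Ab

Fm7 = F, Ab, C, Eb.
Abdim7 = Ab, Cb, Ebb, Gbb.
Shared: Ab.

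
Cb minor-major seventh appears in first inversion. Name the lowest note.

Cb minor-major seventh in root position is C-flat–E-double-flat–G-flat–B-flat.
First inversion places the third in the bass, which is E-double-flat.

E-double-flat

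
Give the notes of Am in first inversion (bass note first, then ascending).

Am = A–C–E; first inversion → third (C) lowest.

C E A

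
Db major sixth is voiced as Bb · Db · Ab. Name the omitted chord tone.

F

Db major sixth = Db, F, Ab, Bb. The voicing lacks the 3rd (major 3rd), F.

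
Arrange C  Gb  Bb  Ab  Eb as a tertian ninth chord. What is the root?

Ab

Arranged so that each adjacent pair is a third by letter name: Ab – C – Eb – Gb – Bb.
The bottom of that stack, Ab, is the root (this is Ab dominant ninth).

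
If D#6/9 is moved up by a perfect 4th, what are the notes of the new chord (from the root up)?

D# up a perfect 4th → G#. New chord: G# six-nine.
- root: G#
- major 3rd: B#
- perfect 5th: D#
- major 6th: E#
- major 9th: A#

G#, B#, D#, E#, A#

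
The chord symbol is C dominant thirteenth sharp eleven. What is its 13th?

Root of C dominant thirteenth sharp eleven = C. The 13th is a major 13th: C up a major 13th → A.

A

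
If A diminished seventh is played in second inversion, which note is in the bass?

A diminished seventh = A–C–E-flat–G-flat. Second inversion → fifth in the bass = E-flat.

E-flat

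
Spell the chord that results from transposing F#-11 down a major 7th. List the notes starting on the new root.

A major 7th down from F# is G, so the new chord is G minor eleventh.
root → G
3rd (minor 3rd) → Bb
5th (perfect 5th) → D
7th (minor 7th) → F
9th (major 9th) → A
11th (perfect 11th) → C

G – Bb – D – F – A – C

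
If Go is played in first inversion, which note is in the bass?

Go in root position is G–Bb–Db.
First inversion places the third in the bass, which is Bb.

Bb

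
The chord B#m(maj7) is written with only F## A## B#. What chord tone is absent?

D#

The full B#m(maj7) chord is B#, D#, F##, A##.
Comparing with the voicing, the minor 3rd (3rd) — D# — is absent.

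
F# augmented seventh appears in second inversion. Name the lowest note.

C##

F# augmented seventh = F#–A#–C##–E. Second inversion → fifth in the bass = C##.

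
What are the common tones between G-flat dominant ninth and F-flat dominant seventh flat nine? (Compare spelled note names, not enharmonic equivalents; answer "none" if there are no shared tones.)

F-flat  A-flat

G-flat dominant ninth = G-flat, B-flat, D-flat, F-flat, A-flat.
F-flat dominant seventh flat nine = F-flat, A-flat, C-flat, E-double-flat, G-double-flat.
Shared: F-flat, A-flat.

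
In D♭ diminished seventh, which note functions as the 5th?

D♭ diminished seventh is built on D-flat; its 5th is a diminished 5th above the root.
A fifth above D uses the letter A, and the diminished 5th above D-flat is A-double-flat.

A-double-flat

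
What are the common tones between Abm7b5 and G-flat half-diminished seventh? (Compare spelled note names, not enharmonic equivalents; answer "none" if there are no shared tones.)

G♭

Abm7b5 = A♭, C♭, E𝄫, G♭.
G-flat half-diminished seventh = G♭, B𝄫, D𝄫, F♭.
Shared: G♭.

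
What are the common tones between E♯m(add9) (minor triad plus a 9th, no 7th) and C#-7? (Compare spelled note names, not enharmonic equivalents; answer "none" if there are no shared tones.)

E♯m(add9): E♯ G♯ B♯ F𝄪
C#-7: C♯ E G♯ B
Common to both → G♯.

G♯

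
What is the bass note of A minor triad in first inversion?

C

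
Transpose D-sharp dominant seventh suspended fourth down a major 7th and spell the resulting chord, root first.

E, A, B, D

A major 7th down from D# is E, so the new chord is E dominant seventh suspended fourth.
Root: E
Perfect 4th (4th): A
Perfect 5th (5th): B
Minor 7th (7th): D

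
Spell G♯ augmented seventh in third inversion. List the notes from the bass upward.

G♯ augmented seventh = G#–B#–D##–F#; third inversion → seventh (F#) lowest.

F# – G# – B# – D##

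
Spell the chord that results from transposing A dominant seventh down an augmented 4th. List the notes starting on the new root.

Transposed root: A → Eb (augmented 4th down). So we spell Eb dominant seventh:
root → Eb
3rd (major 3rd) → G
5th (perfect 5th) → Bb
7th (minor 7th) → Db

Eb  G  Bb  Db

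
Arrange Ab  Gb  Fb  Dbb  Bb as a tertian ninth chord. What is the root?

Stacking in thirds gives Gb – Bb – Dbb – Fb – Ab, so Gb is the root — Gb dominant ninth flat five.

Gb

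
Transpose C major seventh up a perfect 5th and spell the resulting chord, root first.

G, B, D, F-sharp

C up a perfect 5th → G. New chord: G major seventh.
Root: G
Major 3rd (3rd): B
Perfect 5th (5th): D
Major 7th (7th): F-sharp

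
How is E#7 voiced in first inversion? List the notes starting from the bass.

G𝄪, B♯, D♯, E♯

In root position, E#7 is E♯–G𝄪–B♯–D♯.
First inversion puts the third (G𝄪) in the bass.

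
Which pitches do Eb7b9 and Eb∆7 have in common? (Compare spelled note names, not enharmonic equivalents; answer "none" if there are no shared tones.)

Eb7b9: E♭ G B♭ D♭ F♭
Eb∆7: E♭ G B♭ D
Common to both → E♭, G, B♭.

E♭ G B♭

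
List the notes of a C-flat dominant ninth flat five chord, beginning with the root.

C-flat E-flat G-double-flat B-double-flat D-flat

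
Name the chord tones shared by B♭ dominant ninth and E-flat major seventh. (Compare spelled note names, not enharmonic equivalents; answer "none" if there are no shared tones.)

B♭ dominant ninth = Bb, D, F, Ab, C.
E-flat major seventh = Eb, G, Bb, D.
Shared: Bb, D.

Bb, D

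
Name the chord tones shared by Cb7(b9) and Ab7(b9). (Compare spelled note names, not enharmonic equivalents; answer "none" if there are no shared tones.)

Eb – Gb – Bbb

Cb7(b9) = Cb, Eb, Gb, Bbb, Dbb.
Ab7(b9) = Ab, C, Eb, Gb, Bbb.
Shared: Eb, Gb, Bbb.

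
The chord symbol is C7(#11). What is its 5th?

C7(#11) is built on C; its 5th is a perfect 5th above the root.
A fifth above C uses the letter G, and the perfect 5th above C is G.

G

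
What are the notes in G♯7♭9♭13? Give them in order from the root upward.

G#  B#  D#  F#  A  E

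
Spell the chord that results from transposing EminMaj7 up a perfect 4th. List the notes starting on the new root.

E up a perfect 4th → A. New chord: A minor-major seventh.
root → A
3rd (minor 3rd) → C
5th (perfect 5th) → E
7th (major 7th) → G#

A – C – E – G#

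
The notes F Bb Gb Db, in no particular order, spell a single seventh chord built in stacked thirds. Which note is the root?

Gb

Arranged so that each adjacent pair is a third by letter name: Gb – Bb – Db – F.
The bottom of that stack, Gb, is the root (this is Gb major seventh).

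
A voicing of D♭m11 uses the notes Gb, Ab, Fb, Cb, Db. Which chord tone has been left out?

D♭m11 = Db, Fb, Ab, Cb, Eb, Gb. The voicing lacks the 9th (major 9th), Eb.

Eb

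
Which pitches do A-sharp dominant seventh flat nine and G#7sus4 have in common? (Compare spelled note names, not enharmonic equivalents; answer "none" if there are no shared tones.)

G#

A-sharp dominant seventh flat nine: A# C## E# G# B
G#7sus4: G# C# D# F#
Common to both → G#.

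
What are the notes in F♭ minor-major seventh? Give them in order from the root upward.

F♭ minor-major seventh: minor-major seventh on Fb.
root → Fb
3rd (minor 3rd) → Abb
5th (perfect 5th) → Cb
7th (major 7th) → Eb

Fb – Abb – Cb – Eb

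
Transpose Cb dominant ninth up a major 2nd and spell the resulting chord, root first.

A major 2nd up from Cb is Db, so the new chord is Db dominant ninth.
Root: Db
Major 3rd (3rd): F
Perfect 5th (5th): Ab
Minor 7th (7th): Cb
Major 9th (9th): Eb

Db – F – Ab – Cb – Eb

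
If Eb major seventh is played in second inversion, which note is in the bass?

B♭

Eb major seventh = E♭–G–B♭–D. Second inversion → fifth in the bass = B♭.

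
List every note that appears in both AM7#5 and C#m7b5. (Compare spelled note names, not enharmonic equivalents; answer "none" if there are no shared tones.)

C♯

AM7#5 = A, C♯, E♯, G♯.
C#m7b5 = C♯, E, G, B.
Shared: C♯.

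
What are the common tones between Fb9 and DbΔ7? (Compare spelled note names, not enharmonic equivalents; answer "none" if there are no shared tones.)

Fb9: Fb Ab Cb Ebb Gb
DbΔ7: Db F Ab C
Common to both → Ab.

Ab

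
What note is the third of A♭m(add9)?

A♭m(add9) is built on Ab; its 3rd is a minor 3rd above the root.
A third above A uses the letter C, and the minor 3rd above Ab is Cb.

Cb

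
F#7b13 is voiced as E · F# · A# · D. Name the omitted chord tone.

The full F#7b13 chord is F#, A#, C#, E, D.
Comparing with the voicing, the perfect 5th (5th) — C# — is absent.

C#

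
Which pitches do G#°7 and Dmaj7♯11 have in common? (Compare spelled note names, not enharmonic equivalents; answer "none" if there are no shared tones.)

G#°7 = G#, B, D, F.
Dmaj7♯11 = D, F#, A, C#, G#.
Shared: G#, D.

G# – D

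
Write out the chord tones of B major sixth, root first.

Root B, quality major sixth:
B — root
D# — major 3rd
F# — perfect 5th
G# — major 6th

B D# F# G#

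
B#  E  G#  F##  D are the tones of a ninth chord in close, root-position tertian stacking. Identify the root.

Arranged so that each adjacent pair is a third by letter name: E – G# – B# – D – F##.
The bottom of that stack, E, is the root (this is E dominant seventh sharp nine sharp five).

E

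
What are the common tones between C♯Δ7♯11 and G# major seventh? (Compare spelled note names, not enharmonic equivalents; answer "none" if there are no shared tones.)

G#, B#, F##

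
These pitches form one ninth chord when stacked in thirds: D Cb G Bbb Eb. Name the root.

Cb

Stacking in thirds gives Cb – Eb – G – Bbb – D, so Cb is the root — Cb dominant seventh sharp nine sharp five.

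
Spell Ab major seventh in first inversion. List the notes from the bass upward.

C – E-flat – G – A-flat

Ab major seventh = A-flat–C–E-flat–G; first inversion → third (C) lowest.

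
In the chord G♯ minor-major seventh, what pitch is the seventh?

F-double-sharp

G♯ minor-major seventh is built on G-sharp; its 7th is a major 7th above the root.
A seventh above G uses the letter F, and the major 7th above G-sharp is F-double-sharp.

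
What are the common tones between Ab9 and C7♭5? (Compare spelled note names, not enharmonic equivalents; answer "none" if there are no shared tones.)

Ab9: Ab C Eb Gb Bb
C7♭5: C E Gb Bb
Common to both → C, Gb, Bb.

C, Gb, Bb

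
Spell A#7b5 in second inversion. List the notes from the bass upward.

E, G#, A#, C##

A#7b5 = A#–C##–E–G#; second inversion → fifth (E) lowest.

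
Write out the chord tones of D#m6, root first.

D#, F#, A#, B#

Root D#, quality minor sixth:
D# — root
F# — minor 3rd
A# — perfect 5th
B# — major 6th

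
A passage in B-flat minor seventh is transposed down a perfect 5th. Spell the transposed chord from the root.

E♭ G♭ B♭ D♭

A perfect 5th down from B♭ is E♭, so the new chord is E♭ minor seventh.
root → E♭
3rd (minor 3rd) → G♭
5th (perfect 5th) → B♭
7th (minor 7th) → D♭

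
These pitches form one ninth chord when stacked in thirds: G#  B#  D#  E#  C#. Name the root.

Arranged so that each adjacent pair is a third by letter name: C# – E# – G# – B# – D#.
The bottom of that stack, C#, is the root (this is C# major ninth).

C#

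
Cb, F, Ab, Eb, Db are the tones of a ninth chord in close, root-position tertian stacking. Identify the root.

Db

Stacking in thirds gives Db – F – Ab – Cb – Eb, so Db is the root — Db dominant ninth.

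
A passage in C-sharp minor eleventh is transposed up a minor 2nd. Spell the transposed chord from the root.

C♯ up a minor 2nd → D. New chord: D minor eleventh.
root → D
3rd (minor 3rd) → F
5th (perfect 5th) → A
7th (minor 7th) → C
9th (major 9th) → E
11th (perfect 11th) → G

D, F, A, C, E, G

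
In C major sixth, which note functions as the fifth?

G

Root of C major sixth = C. The 5th is a perfect 5th: C up a perfect 5th → G.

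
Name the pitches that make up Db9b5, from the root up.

Db9b5 is a dominant ninth flat five built on Db.
- root: Db
- major 3rd: F
- diminished 5th: Abb
- minor 7th: Cb
- major 9th: Eb

Db F Abb Cb Eb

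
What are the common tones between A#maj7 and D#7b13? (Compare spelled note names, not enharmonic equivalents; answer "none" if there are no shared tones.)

A#

A#maj7 = A#, C##, E#, G##.
D#7b13 = D#, F##, A#, C#, B.
Shared: A#.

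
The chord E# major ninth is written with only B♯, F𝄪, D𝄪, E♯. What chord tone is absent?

G𝄪

E# major ninth = E♯, G𝄪, B♯, D𝄪, F𝄪. The voicing lacks the 3rd (major 3rd), G𝄪.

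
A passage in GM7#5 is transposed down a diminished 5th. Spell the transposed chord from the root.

A diminished 5th down from G is C#, so the new chord is C# augmented major seventh.
C# — root
E# — major 3rd
G## — augmented 5th
B# — major 7th

C#  E#  G##  B#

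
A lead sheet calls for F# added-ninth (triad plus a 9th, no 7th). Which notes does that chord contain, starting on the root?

F# – A# – C# – G#

F# added-ninth is an added-ninth built on F#.
- root: F#
- major 3rd: A#
- perfect 5th: C#
- major 9th: G#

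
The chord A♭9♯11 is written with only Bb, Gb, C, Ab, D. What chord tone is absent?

Eb

A♭9♯11 = Ab, C, Eb, Gb, Bb, D. The voicing lacks the 5th (perfect 5th), Eb.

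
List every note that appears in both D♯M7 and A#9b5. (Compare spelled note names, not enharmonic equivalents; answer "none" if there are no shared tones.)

D♯M7 = D#, F##, A#, C##.
A#9b5 = A#, C##, E, G#, B#.
Shared: A#, C##.

A# C##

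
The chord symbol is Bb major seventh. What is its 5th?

Bb major seventh is built on Bb; its 5th is a perfect 5th above the root.
A fifth above B uses the letter F, and the perfect 5th above Bb is F.

F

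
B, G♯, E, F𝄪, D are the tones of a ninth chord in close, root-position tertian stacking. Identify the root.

E

Arranged so that each adjacent pair is a third by letter name: E – G♯ – B – D – F𝄪.
The bottom of that stack, E, is the root (this is E dominant seventh sharp nine).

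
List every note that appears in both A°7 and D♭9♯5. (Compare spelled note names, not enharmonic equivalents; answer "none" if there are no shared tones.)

A°7 = A, C, E♭, G♭.
D♭9♯5 = D♭, F, A, C♭, E♭.
Shared: A, E♭.

A  E♭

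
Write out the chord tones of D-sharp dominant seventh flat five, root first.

D#, F##, A, C#

D-sharp dominant seventh flat five is a dominant seventh flat five built on D#.
Root: D#
Major 3rd (3rd): F##
Diminished 5th (5th): A
Minor 7th (7th): C#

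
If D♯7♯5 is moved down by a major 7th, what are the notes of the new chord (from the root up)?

Transposed root: D# → E (major 7th down). So we spell E augmented seventh:
root → E
3rd (major 3rd) → G#
5th (augmented 5th) → B#
7th (minor 7th) → D

E – G# – B# – D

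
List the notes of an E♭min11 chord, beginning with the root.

E♭min11 is a minor eleventh built on Eb.
- root: Eb
- minor 3rd: Gb
- perfect 5th: Bb
- minor 7th: Db
- major 9th: F
- perfect 11th: Ab

Eb, Gb, Bb, Db, F, Ab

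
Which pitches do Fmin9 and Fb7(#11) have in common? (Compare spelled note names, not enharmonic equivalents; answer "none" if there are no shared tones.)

Fmin9 = F, Ab, C, Eb, G.
Fb7(#11) = Fb, Ab, Cb, Ebb, Bb.
Shared: Ab.

Ab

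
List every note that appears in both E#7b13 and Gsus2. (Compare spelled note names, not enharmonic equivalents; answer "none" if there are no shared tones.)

none

E#7b13: E# G## B# D# C#
Gsus2: G A D
Common to both → none.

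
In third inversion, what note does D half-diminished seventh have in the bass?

C

D half-diminished seventh in root position is D–F–Ab–C.
Third inversion places the seventh in the bass, which is C.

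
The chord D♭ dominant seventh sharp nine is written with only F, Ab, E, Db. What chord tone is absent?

Cb

D♭ dominant seventh sharp nine = Db, F, Ab, Cb, E. The voicing lacks the 7th (minor 7th), Cb.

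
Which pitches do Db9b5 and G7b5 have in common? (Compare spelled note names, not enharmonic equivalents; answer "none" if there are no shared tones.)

Db9b5 = D♭, F, A𝄫, C♭, E♭.
G7b5 = G, B, D♭, F.
Shared: D♭, F.

D♭, F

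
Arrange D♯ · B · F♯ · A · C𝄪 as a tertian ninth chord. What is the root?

B

Arranged so that each adjacent pair is a third by letter name: B – D♯ – F♯ – A – C𝄪.
The bottom of that stack, B, is the root (this is B dominant seventh sharp nine).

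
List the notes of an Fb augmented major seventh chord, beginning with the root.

F-flat – A-flat – C – E-flat

Root F-flat, quality augmented major seventh:
F-flat — root
A-flat — major 3rd
C — augmented 5th
E-flat — major 7th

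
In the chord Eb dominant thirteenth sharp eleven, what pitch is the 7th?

D-flat

Eb dominant thirteenth sharp eleven is built on E-flat; its 7th is a minor 7th above the root.
A seventh above E uses the letter D, and the minor 7th above E-flat is D-flat.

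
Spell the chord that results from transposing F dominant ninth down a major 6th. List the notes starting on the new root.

Ab, C, Eb, Gb, Bb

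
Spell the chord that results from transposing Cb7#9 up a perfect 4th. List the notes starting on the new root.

Transposed root: Cb → Fb (perfect 4th up). So we spell Fb dominant seventh sharp nine:
root → Fb
3rd (major 3rd) → Ab
5th (perfect 5th) → Cb
7th (minor 7th) → Ebb
9th (augmented 9th) → G

Fb, Ab, Cb, Ebb, G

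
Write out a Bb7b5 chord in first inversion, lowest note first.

In root position, Bb7b5 is B♭–D–F♭–A♭.
First inversion puts the third (D) in the bass.

D, F♭, A♭, B♭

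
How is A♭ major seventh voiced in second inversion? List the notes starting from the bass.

In root position, A♭ major seventh is Ab–C–Eb–G.
Second inversion puts the fifth (Eb) in the bass.

Eb, G, Ab, C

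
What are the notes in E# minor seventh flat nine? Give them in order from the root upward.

E# minor seventh flat nine is a minor seventh flat nine built on E#.
Root: E#
Minor 3rd (3rd): G#
Perfect 5th (5th): B#
Minor 7th (7th): D#
Minor 9th (9th): F#

E#, G#, B#, D#, F#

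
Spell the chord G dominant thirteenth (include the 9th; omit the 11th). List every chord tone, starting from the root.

G  B  D  F  A  E

G dominant thirteenth is a dominant thirteenth built on G.
G — root
B — major 3rd
D — perfect 5th
F — minor 7th
A — major 9th
E — major 13th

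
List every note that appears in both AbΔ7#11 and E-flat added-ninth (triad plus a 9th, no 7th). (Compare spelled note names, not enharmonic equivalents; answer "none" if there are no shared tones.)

E♭, G

AbΔ7#11 = A♭, C, E♭, G, D.
E-flat added-ninth = E♭, G, B♭, F.
Shared: E♭, G.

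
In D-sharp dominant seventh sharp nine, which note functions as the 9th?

D-sharp dominant seventh sharp nine is built on D#; its 9th is an augmented 9th above the root.
A second above D uses the letter E, and the augmented 9th above D# is E##.

E##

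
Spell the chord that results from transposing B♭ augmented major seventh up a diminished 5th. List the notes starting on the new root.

F-flat – A-flat – C – E-flat

A diminished 5th up from B-flat is F-flat, so the new chord is F-flat augmented major seventh.
root → F-flat
3rd (major 3rd) → A-flat
5th (augmented 5th) → C
7th (major 7th) → E-flat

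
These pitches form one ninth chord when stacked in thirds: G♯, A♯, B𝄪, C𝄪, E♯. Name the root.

Arranged so that each adjacent pair is a third by letter name: A♯ – C𝄪 – E♯ – G♯ – B𝄪.
The bottom of that stack, A♯, is the root (this is A♯ dominant seventh sharp nine).

A♯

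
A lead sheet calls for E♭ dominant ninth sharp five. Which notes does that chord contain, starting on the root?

E♭ dominant ninth sharp five is a dominant ninth sharp five built on E-flat.
Root: E-flat
Major 3rd (3rd): G
Augmented 5th (5th): B
Minor 7th (7th): D-flat
Major 9th (9th): F

E-flat, G, B, D-flat, F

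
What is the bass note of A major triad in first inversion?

C♯

A major triad = A–C♯–E. First inversion → third in the bass = C♯.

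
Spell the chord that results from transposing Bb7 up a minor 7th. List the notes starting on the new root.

A minor 7th up from Bb is Ab, so the new chord is Ab dominant seventh.
- root: Ab
- major 3rd: C
- perfect 5th: Eb
- minor 7th: Gb

Ab, C, Eb, Gb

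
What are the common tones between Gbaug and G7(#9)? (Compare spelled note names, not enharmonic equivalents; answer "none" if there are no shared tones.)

D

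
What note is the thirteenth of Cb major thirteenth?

Root of Cb major thirteenth = C-flat. The 13th is a major 13th: C-flat up a major 13th → A-flat.

A-flat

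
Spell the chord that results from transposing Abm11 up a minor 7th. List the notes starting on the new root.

Gb, Bbb, Db, Fb, Ab, Cb

Transposed root: Ab → Gb (minor 7th up). So we spell Gb minor eleventh:
root → Gb
3rd (minor 3rd) → Bbb
5th (perfect 5th) → Db
7th (minor 7th) → Fb
9th (major 9th) → Ab
11th (perfect 11th) → Cb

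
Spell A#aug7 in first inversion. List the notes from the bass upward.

C##, E##, G#, A#

In root position, A#aug7 is A#–C##–E##–G#.
First inversion puts the third (C##) in the bass.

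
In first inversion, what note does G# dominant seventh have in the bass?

B-sharp

G# dominant seventh in root position is G-sharp–B-sharp–D-sharp–F-sharp.
First inversion places the third in the bass, which is B-sharp.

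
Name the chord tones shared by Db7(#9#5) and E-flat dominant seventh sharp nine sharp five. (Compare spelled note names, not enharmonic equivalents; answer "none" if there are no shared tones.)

Db

Db7(#9#5): Db F A Cb E
E-flat dominant seventh sharp nine sharp five: Eb G B Db F#
Common to both → Db.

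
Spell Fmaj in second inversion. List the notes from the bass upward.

C, F, A

In root position, Fmaj is F–A–C.
Second inversion puts the fifth (C) in the bass.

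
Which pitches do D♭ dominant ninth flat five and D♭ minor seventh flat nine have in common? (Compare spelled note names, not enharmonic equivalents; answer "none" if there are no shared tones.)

D♭ dominant ninth flat five = Db, F, Abb, Cb, Eb.
D♭ minor seventh flat nine = Db, Fb, Ab, Cb, Ebb.
Shared: Db, Cb.

Db  Cb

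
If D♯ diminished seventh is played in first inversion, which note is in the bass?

F♯

D♯ diminished seventh in root position is D♯–F♯–A–C.
First inversion places the third in the bass, which is F♯.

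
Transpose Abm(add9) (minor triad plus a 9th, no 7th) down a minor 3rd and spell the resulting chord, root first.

F – Ab – C – G

A minor 3rd down from Ab is F, so the new chord is F minor added-ninth.
- root: F
- minor 3rd: Ab
- perfect 5th: C
- major 9th: G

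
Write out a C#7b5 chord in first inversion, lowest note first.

E#, G, B, C#

In root position, C#7b5 is C#–E#–G–B.
First inversion puts the third (E#) in the bass.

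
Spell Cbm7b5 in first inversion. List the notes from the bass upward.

Ebb, Gbb, Bbb, Cb

In root position, Cbm7b5 is Cb–Ebb–Gbb–Bbb.
First inversion puts the third (Ebb) in the bass.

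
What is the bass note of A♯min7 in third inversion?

A♯min7 in root position is A♯–C♯–E♯–G♯.
Third inversion places the seventh in the bass, which is G♯.

G♯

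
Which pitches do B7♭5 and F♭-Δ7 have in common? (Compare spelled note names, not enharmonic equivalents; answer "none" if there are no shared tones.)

B7♭5 = B, D#, F, A.
F♭-Δ7 = Fb, Abb, Cb, Eb.
Shared: none.

none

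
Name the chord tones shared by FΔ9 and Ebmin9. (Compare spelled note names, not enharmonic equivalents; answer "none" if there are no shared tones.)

FΔ9 = F, A, C, E, G.
Ebmin9 = E♭, G♭, B♭, D♭, F.
Shared: F.

F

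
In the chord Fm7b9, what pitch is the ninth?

Root of Fm7b9 = F. The 9th is a minor 9th: F up a minor 9th → Gb.

Gb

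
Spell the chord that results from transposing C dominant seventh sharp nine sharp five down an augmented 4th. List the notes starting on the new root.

G-flat, B-flat, D, F-flat, A

C down an augmented 4th → G-flat. New chord: G-flat dominant seventh sharp nine sharp five.
root → G-flat
3rd (major 3rd) → B-flat
5th (augmented 5th) → D
7th (minor 7th) → F-flat
9th (augmented 9th) → A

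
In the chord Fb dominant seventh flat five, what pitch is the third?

Fb dominant seventh flat five is built on F♭; its 3rd is a major 3rd above the root.
A third above F uses the letter A, and the major 3rd above F♭ is A♭.

A♭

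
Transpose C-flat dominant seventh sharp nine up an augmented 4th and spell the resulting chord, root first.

F, A, C, Eb, G#

Transposed root: Cb → F (augmented 4th up). So we spell F dominant seventh sharp nine:
root → F
3rd (major 3rd) → A
5th (perfect 5th) → C
7th (minor 7th) → Eb
9th (augmented 9th) → G#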